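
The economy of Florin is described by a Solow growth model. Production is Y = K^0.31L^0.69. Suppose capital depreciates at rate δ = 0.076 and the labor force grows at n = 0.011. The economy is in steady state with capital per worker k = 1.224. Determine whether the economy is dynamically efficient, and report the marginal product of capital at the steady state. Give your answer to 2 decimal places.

dynamically efficient; MPK ≈ 0.27

Break-even investment rate: n + δ = 0.011 + 0.076 = 0.087.
MPK = 0.31·k^(0.31−1) = 0.31·1.224^(-0.69) ≈ 0.2696.
MPK > 0.087, so the economy is dynamically efficient (under-saving).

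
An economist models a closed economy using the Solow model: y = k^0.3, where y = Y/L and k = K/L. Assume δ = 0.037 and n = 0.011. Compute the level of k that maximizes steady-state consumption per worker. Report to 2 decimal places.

Break-even investment rate: n + δ = 0.011 + 0.037 = 0.048.
Golden rule sets MPK = n+δ: 0.3·k^(0.3−1) = 0.048, so k_gold = (0.3/0.048)^(1/0.7) ≈ 13.7079.

k_gold ≈ 13.71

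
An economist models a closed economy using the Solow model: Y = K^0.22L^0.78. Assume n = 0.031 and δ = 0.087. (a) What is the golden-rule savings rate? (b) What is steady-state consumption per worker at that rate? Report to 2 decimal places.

Break-even investment rate: n + δ = 0.031 + 0.087 = 0.118.
For Cobb-Douglas, s_gold equals capital's share: s_gold = 0.22.
Setting f'(k) = n+δ gives 0.22·k^(0.22−1) = 0.118, hence k_gold = (0.22/0.118)^(1/0.78) ≈ 2.2225.
y_gold = 2.2225^0.22 ≈ 1.1921; c_gold = (1−0.22)·y_gold ≈ 0.9298.

(a) s_gold = 0.22; (b) c_gold ≈ 0.93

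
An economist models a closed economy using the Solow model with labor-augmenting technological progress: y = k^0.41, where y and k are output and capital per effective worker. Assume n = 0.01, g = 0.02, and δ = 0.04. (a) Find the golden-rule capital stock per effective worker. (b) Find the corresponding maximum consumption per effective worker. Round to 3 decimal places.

The effective depreciation rate is n + g + δ = 0.01 + 0.02 + 0.04 = 0.07.
At the golden rule the marginal product of capital equals n+g+δ: 0.41·k^(0.41−1) = 0.07. Solving, k_gold = (0.41/0.07)^(1/0.59) ≈ 20.0061.
y_gold = 20.0061^0.41 ≈ 3.4157; c_gold = y_gold − 0.07·k_gold ≈ 2.0152.

(a) k_gold ≈ 20.006; (b) c_gold ≈ 2.015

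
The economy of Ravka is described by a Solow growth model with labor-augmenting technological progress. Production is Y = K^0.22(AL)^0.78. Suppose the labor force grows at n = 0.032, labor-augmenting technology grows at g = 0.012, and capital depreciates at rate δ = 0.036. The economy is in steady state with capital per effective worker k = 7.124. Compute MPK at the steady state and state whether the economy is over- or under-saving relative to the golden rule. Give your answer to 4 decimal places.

Capital per effective worker breaks even when investment replaces (n + g + δ)·k; here n + g + δ = 0.08.
MPK = 0.22·k^(0.22−1) = 0.22·7.124^(-0.78) ≈ 0.0476.
MPK < 0.08, so the economy is dynamically inefficient (over-saving).

over-saving; MPK ≈ 0.0476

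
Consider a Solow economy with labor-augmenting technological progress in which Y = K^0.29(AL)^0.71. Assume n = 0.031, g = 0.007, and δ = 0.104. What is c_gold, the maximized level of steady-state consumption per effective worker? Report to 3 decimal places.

Break-even investment rate: n + g + δ = 0.031 + 0.007 + 0.104 = 0.142.
At the golden rule the marginal product of capital equals n+g+δ: 0.29·k^(0.29−1) = 0.142. Solving, k_gold = (0.29/0.142)^(1/0.71) ≈ 2.7338.
y_gold = 2.7338^0.29 ≈ 1.3386.
c_gold = y_gold − (n+g+δ)·k_gold = 1.3386 − 0.142·2.7338 ≈ 0.9504.

c_gold ≈ 0.950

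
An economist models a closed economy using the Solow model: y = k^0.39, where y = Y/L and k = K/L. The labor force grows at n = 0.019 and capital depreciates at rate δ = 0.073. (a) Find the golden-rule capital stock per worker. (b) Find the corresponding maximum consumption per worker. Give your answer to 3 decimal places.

Capital per worker breaks even when investment replaces (n + δ)·k; here n + δ = 0.092.
Setting f'(k) = n+δ gives 0.39·k^(0.39−1) = 0.092, hence k_gold = (0.39/0.092)^(1/0.61) ≈ 10.6739.
y_gold = 10.6739^0.39 ≈ 2.5179; c_gold = y_gold − 0.092·k_gold ≈ 1.5359.

(a) k_gold ≈ 10.674; (b) c_gold ≈ 1.536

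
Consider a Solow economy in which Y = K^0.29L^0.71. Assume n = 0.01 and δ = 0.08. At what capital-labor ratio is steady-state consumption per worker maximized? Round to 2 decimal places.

Break-even investment rate: n + δ = 0.01 + 0.08 = 0.09.
Golden rule sets MPK = n+δ: 0.29·k^(0.29−1) = 0.09, so k_gold = (0.29/0.09)^(1/0.71) ≈ 5.1965.

k_gold ≈ 5.20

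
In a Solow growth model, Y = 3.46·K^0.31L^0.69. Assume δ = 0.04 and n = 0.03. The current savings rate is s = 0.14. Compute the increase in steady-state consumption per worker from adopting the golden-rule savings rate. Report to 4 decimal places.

Δc ≈ 1.0411

Break-even investment rate: n + δ = 0.03 + 0.04 = 0.07.
Current steady state (s = 0.14): k* = (0.14·3.46/0.07)^(1/0.69) ≈ 16.5023, y* = 3.46·16.5023^0.31 ≈ 8.2512, c* = (1−0.14)·8.2512 ≈ 7.0960.
At the golden rule the marginal product of capital equals n+δ: 0.31·3.46·k^(0.31−1) = 0.07. Solving, k_gold = (0.31·3.46/0.07)^(1/0.69) ≈ 52.2256.
y_gold = 3.46·52.2256^0.31 ≈ 11.7929, c_gold = y_gold − 0.07·k_gold ≈ 8.1371.
Gain: Δc = 8.1371 − 7.0960 ≈ 1.0411.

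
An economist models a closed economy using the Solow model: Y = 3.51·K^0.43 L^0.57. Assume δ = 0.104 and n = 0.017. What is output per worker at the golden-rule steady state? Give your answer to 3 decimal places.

y_gold ≈ 23.556

Capital per worker breaks even when investment replaces (n + δ)·k; here n + δ = 0.121.
Setting f'(k) = n+δ gives 0.43·3.51·k^(0.43−1) = 0.121, hence k_gold = (0.43·3.51/0.121)^(1/0.57) ≈ 83.7124.
Output: y_gold = 3.51·k_gold^0.43 = 3.51·83.7124^0.43 ≈ 23.5563.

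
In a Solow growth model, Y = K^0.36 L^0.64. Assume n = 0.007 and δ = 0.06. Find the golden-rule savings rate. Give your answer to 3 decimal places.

Break-even investment rate: n + δ = 0.007 + 0.06 = 0.067.
At the golden rule MPK = n+δ, and in any Cobb-Douglas steady state s = (n+δ)·k/y = MPK·k/y = capital's share 0.36.

s_gold = 0.360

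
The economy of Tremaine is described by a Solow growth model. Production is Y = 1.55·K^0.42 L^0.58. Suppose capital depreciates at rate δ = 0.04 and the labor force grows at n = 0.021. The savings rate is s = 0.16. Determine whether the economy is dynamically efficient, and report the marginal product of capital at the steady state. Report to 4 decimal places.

Break-even investment rate: n + δ = 0.021 + 0.04 = 0.061.
Steady-state k*: s·A·k^0.42 = 0.061·k gives k* = (0.16·1.55/0.061)^(1/0.58) ≈ 11.2256.
MPK = 0.42·1.55·11.2256^(-0.58) ≈ 0.1601.
MPK > n+δ = 0.061, so the economy is dynamically efficient (under-saving).

dynamically efficient; MPK ≈ 0.1601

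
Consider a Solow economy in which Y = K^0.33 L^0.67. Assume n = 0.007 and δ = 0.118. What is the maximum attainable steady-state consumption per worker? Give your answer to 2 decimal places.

Break-even investment rate: n + δ = 0.007 + 0.118 = 0.125.
Maximizing c = f(k) − (n+δ)·k gives f'(k) = n+δ, i.e. 0.33·k^(0.33−1) = 0.125, so k_gold = (0.33/0.125)^(1/0.67) ≈ 4.2585.
y_gold = 4.2585^0.33 ≈ 1.6131.
c_gold = y_gold − (n+δ)·k_gold = 1.6131 − 0.125·4.2585 ≈ 1.0808.

c_gold ≈ 1.08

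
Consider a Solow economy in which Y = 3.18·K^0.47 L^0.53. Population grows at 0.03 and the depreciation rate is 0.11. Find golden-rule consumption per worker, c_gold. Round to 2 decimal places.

c_gold ≈ 13.76

n + δ = 0.03 + 0.11 = 0.14.
Setting f'(k) = n+δ gives 0.47·3.18·k^(0.47−1) = 0.14, hence k_gold = (0.47·3.18/0.14)^(1/0.53) ≈ 87.1709.
y_gold = 3.18·87.1709^0.47 ≈ 25.9658.
c_gold = y_gold − (n+δ)·k_gold = 25.9658 − 0.14·87.1709 ≈ 13.7619.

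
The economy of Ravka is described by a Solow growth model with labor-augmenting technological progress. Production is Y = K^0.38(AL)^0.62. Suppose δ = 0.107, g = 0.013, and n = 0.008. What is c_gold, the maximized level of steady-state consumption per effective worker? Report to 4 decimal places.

Capital per effective worker breaks even when investment replaces (n + g + δ)·k; here n + g + δ = 0.128.
Golden rule sets MPK = n+g+δ: 0.38·k^(0.38−1) = 0.128, so k_gold = (0.38/0.128)^(1/0.62) ≈ 5.7838.
y_gold = 5.7838^0.38 ≈ 1.9482.
c_gold = y_gold − (n+g+δ)·k_gold = 1.9482 − 0.128·5.7838 ≈ 1.2079.

c_gold ≈ 1.2079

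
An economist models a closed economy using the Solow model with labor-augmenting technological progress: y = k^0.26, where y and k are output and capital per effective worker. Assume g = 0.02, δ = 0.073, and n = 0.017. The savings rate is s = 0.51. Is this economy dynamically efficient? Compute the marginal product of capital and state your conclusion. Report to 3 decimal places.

Break-even investment rate: n + g + δ = 0.017 + 0.02 + 0.073 = 0.11.
Steady-state k*: s·k^0.26 = 0.11·k gives k* = (0.51/0.11)^(1/0.74) ≈ 7.9477.
MPK = 0.26·7.9477^(-0.74) ≈ 0.0561.
MPK < n+g+δ = 0.11, so the economy is dynamically inefficient (over-saving).

dynamically inefficient; MPK ≈ 0.056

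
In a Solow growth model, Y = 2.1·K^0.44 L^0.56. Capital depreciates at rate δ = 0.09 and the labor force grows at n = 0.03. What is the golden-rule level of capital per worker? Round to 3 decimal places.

k_gold ≈ 38.284

n + δ = 0.03 + 0.09 = 0.12.
Golden rule sets MPK = n+δ: 0.44·2.1·k^(0.44−1) = 0.12, so k_gold = (0.44·2.1/0.12)^(1/0.56) ≈ 38.2842.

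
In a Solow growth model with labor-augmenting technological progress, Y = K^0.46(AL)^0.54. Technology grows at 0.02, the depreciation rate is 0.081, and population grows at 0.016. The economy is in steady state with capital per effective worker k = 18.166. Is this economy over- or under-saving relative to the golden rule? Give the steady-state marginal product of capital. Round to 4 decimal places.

Capital per effective worker breaks even when investment replaces (n + g + δ)·k; here n + g + δ = 0.117.
MPK = 0.46·k^(0.46−1) = 0.46·18.166^(-0.54) ≈ 0.0961.
MPK < 0.117, so the economy is dynamically inefficient (over-saving).

over-saving; MPK ≈ 0.0961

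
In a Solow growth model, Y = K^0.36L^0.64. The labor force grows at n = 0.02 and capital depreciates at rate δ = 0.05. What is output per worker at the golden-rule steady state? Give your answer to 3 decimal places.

y_gold ≈ 2.512

Capital per worker breaks even when investment replaces (n + δ)·k; here n + δ = 0.07.
At the golden rule the marginal product of capital equals n+δ: 0.36·k^(0.36−1) = 0.07. Solving, k_gold = (0.36/0.07)^(1/0.64) ≈ 12.9198.
Output: y_gold = k_gold^0.36 = 12.9198^0.36 ≈ 2.5122.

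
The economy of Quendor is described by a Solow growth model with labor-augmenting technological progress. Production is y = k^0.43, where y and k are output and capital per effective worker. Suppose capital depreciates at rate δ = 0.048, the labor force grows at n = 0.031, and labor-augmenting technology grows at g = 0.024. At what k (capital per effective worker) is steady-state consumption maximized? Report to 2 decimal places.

k_gold ≈ 12.27

The effective depreciation rate is n + g + δ = 0.031 + 0.024 + 0.048 = 0.103.
Maximizing c = f(k) − (n+g+δ)·k gives f'(k) = n+g+δ, i.e. 0.43·k^(0.43−1) = 0.103, so k_gold = (0.43/0.103)^(1/0.57) ≈ 12.2695.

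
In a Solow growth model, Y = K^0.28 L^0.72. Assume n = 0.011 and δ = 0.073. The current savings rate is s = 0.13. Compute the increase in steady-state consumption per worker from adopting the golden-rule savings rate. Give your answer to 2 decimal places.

Break-even investment rate: n + δ = 0.011 + 0.073 = 0.084.
Current steady state (s = 0.13): k* = (0.13/0.084)^(1/0.72) ≈ 1.8341, y* = 1.8341^0.28 ≈ 1.1851, c* = (1−0.13)·1.1851 ≈ 1.0310.
At the golden rule the marginal product of capital equals n+δ: 0.28·k^(0.28−1) = 0.084. Solving, k_gold = (0.28/0.084)^(1/0.72) ≈ 5.3238.
y_gold = 5.3238^0.28 ≈ 1.5971, c_gold = y_gold − 0.084·k_gold ≈ 1.1499.
Gain: Δc = 1.1499 − 1.0310 ≈ 0.1189.

Δc ≈ 0.12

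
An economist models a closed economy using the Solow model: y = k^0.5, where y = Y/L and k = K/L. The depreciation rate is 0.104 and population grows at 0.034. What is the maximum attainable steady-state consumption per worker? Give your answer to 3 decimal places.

Break-even investment rate: n + δ = 0.034 + 0.104 = 0.138.
At the golden rule the marginal product of capital equals n+δ: 0.5·k^(0.5−1) = 0.138. Solving, k_gold = (0.5/0.138)^(1/0.5) ≈ 13.1275.
y_gold = 13.1275^0.5 ≈ 3.6232.
c_gold = y_gold − (n+δ)·k_gold = 3.6232 − 0.138·13.1275 ≈ 1.8116.

c_gold ≈ 1.812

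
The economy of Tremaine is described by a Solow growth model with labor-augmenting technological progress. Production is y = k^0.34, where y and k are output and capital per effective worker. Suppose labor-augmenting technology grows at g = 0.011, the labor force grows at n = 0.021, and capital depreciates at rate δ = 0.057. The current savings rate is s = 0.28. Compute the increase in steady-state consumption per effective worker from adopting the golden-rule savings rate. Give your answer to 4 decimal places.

Capital per effective worker breaks even when investment replaces (n + g + δ)·k; here n + g + δ = 0.089.
Current steady state (s = 0.28): k* = (0.28/0.089)^(1/0.66) ≈ 5.6780, y* = 5.6780^0.34 ≈ 1.8048, c* = (1−0.28)·1.8048 ≈ 1.2994.
Maximizing c = f(k) − (n+g+δ)·k gives f'(k) = n+g+δ, i.e. 0.34·k^(0.34−1) = 0.089, so k_gold = (0.34/0.089)^(1/0.66) ≈ 7.6200.
y_gold = 7.6200^0.34 ≈ 1.9946, c_gold = y_gold − 0.089·k_gold ≈ 1.3165.
Gain: Δc = 1.3165 − 1.2994 ≈ 0.0170.

Δc ≈ 0.0170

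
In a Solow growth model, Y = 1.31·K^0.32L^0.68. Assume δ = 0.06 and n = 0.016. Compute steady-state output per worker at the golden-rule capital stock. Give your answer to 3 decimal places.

Capital per worker breaks even when investment replaces (n + δ)·k; here n + δ = 0.076.
Maximizing c = f(k) − (n+δ)·k gives f'(k) = n+δ, i.e. 0.32·1.31·k^(0.32−1) = 0.076, so k_gold = (0.32·1.31/0.076)^(1/0.68) ≈ 12.3197.
Output: y_gold = 1.31·k_gold^0.32 = 1.31·12.3197^0.32 ≈ 2.9259.

y_gold ≈ 2.926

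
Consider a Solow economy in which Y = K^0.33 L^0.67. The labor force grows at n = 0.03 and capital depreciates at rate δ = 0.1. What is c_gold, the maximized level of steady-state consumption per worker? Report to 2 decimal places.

The effective depreciation rate is n + δ = 0.03 + 0.1 = 0.13.
Maximizing c = f(k) − (n+δ)·k gives f'(k) = n+δ, i.e. 0.33·k^(0.33−1) = 0.13, so k_gold = (0.33/0.13)^(1/0.67) ≈ 4.0164.
y_gold = 4.0164^0.33 ≈ 1.5822.
c_gold = y_gold − (n+δ)·k_gold = 1.5822 − 0.13·4.0164 ≈ 1.0601.

c_gold ≈ 1.06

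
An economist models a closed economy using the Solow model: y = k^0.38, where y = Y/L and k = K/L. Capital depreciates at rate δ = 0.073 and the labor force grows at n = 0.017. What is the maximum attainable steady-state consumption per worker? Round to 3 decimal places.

c_gold ≈ 1.499

n + δ = 0.017 + 0.073 = 0.09.
Setting f'(k) = n+δ gives 0.38·k^(0.38−1) = 0.09, hence k_gold = (0.38/0.09)^(1/0.62) ≈ 10.2079.
y_gold = 10.2079^0.38 ≈ 2.4177.
c_gold = y_gold − (n+δ)·k_gold = 2.4177 − 0.09·10.2079 ≈ 1.4990.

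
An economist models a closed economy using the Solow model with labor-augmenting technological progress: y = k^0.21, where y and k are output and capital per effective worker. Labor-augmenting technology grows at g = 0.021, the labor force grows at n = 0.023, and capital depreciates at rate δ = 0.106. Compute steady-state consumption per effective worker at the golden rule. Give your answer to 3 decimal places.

Break-even investment rate: n + g + δ = 0.023 + 0.021 + 0.106 = 0.15.
Golden rule sets MPK = n+g+δ: 0.21·k^(0.21−1) = 0.15, so k_gold = (0.21/0.15)^(1/0.79) ≈ 1.5310.
y_gold = 1.5310^0.21 ≈ 1.0936.
c_gold = y_gold − (n+g+δ)·k_gold = 1.0936 − 0.15·1.5310 ≈ 0.8639.

c_gold ≈ 0.864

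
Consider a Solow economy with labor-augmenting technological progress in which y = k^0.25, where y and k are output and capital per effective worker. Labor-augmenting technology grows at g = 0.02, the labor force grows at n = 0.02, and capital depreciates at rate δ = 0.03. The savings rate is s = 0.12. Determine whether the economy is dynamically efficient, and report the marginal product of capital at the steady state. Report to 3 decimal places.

n + g + δ = 0.02 + 0.02 + 0.03 = 0.07.
Steady-state k*: s·k^0.25 = 0.07·k gives k* = (0.12/0.07)^(1/0.75) ≈ 2.0517.
MPK = 0.25·2.0517^(-0.75) ≈ 0.1458.
MPK > n+g+δ = 0.07, so the economy is dynamically efficient (under-saving).

dynamically efficient; MPK ≈ 0.146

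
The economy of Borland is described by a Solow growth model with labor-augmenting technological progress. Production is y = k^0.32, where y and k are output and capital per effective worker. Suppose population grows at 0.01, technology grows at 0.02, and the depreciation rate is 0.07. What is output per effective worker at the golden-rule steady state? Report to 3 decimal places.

y_gold ≈ 1.729

Capital per effective worker breaks even when investment replaces (n + g + δ)·k; here n + g + δ = 0.1.
Setting f'(k) = n+g+δ gives 0.32·k^(0.32−1) = 0.1, hence k_gold = (0.32/0.1)^(1/0.68) ≈ 5.5318.
Output: y_gold = k_gold^0.32 = 5.5318^0.32 ≈ 1.7287.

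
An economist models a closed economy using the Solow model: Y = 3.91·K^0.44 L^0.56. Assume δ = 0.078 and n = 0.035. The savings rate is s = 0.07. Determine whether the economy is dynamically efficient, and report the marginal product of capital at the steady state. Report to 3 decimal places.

Capital per worker breaks even when investment replaces (n + δ)·k; here n + δ = 0.113.
Steady-state k*: s·A·k^0.44 = 0.113·k gives k* = (0.07·3.91/0.113)^(1/0.56) ≈ 4.8536.
MPK = 0.44·3.91·4.8536^(-0.56) ≈ 0.7103.
MPK > n+δ = 0.113, so the economy is dynamically efficient (under-saving).

dynamically efficient; MPK ≈ 0.710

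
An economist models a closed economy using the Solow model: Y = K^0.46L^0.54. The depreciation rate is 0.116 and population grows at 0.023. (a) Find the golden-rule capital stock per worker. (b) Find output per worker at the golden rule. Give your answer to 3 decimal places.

(a) k_gold ≈ 9.172; (b) y_gold ≈ 2.772

n + δ = 0.023 + 0.116 = 0.139.
At the golden rule the marginal product of capital equals n+δ: 0.46·k^(0.46−1) = 0.139. Solving, k_gold = (0.46/0.139)^(1/0.54) ≈ 9.1725.
y_gold = 9.1725^0.46 ≈ 2.7717.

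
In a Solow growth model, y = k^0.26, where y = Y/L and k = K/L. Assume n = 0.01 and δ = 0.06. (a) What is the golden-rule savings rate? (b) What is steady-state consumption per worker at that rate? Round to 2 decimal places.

(a) s_gold = 0.26; (b) c_gold ≈ 1.17

Capital per worker breaks even when investment replaces (n + δ)·k; here n + δ = 0.07.
For Cobb-Douglas, s_gold equals capital's share: s_gold = 0.26.
Maximizing c = f(k) − (n+δ)·k gives f'(k) = n+δ, i.e. 0.26·k^(0.26−1) = 0.07, so k_gold = (0.26/0.07)^(1/0.74) ≈ 5.8898.
y_gold = 5.8898^0.26 ≈ 1.5857; c_gold = (1−0.26)·y_gold ≈ 1.1734.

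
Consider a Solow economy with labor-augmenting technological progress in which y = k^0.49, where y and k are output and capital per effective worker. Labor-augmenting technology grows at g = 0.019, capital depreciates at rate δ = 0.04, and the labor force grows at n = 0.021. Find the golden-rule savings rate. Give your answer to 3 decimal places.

s_gold = 0.490

Break-even investment rate: n + g + δ = 0.021 + 0.019 + 0.04 = 0.08.
At the golden rule MPK = n+g+δ, and in any Cobb-Douglas steady state s = (n+g+δ)·k/y = MPK·k/y = capital's share 0.49.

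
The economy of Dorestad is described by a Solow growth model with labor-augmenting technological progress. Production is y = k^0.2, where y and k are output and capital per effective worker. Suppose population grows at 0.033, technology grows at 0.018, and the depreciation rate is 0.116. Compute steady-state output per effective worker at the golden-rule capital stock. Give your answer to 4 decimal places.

The effective depreciation rate is n + g + δ = 0.033 + 0.018 + 0.116 = 0.167.
At the golden rule the marginal product of capital equals n+g+δ: 0.2·k^(0.2−1) = 0.167. Solving, k_gold = (0.2/0.167)^(1/0.8) ≈ 1.2528.
Output: y_gold = k_gold^0.2 = 1.2528^0.2 ≈ 1.0461.

y_gold ≈ 1.0461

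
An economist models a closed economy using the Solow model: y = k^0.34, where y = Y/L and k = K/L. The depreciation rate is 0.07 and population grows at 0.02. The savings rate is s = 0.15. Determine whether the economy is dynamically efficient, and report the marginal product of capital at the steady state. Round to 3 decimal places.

Capital per worker breaks even when investment replaces (n + δ)·k; here n + δ = 0.09.
Steady-state k*: s·k^0.34 = 0.09·k gives k* = (0.15/0.09)^(1/0.66) ≈ 2.1684.
MPK = 0.34·2.1684^(-0.66) ≈ 0.2040.
MPK > n+δ = 0.09, so the economy is dynamically efficient (under-saving).

dynamically efficient; MPK ≈ 0.204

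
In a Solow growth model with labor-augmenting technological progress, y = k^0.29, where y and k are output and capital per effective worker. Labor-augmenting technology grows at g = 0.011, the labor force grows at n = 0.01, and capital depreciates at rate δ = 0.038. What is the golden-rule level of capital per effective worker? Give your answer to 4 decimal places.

k_gold ≈ 9.4191

Capital per effective worker breaks even when investment replaces (n + g + δ)·k; here n + g + δ = 0.059.
Golden rule sets MPK = n+g+δ: 0.29·k^(0.29−1) = 0.059, so k_gold = (0.29/0.059)^(1/0.71) ≈ 9.4191.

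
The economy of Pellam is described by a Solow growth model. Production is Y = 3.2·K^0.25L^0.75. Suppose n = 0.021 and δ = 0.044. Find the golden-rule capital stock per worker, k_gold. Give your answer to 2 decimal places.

k_gold ≈ 28.42

The effective depreciation rate is n + δ = 0.021 + 0.044 = 0.065.
Setting f'(k) = n+δ gives 0.25·3.2·k^(0.25−1) = 0.065, hence k_gold = (0.25·3.2/0.065)^(1/0.75) ≈ 28.4164.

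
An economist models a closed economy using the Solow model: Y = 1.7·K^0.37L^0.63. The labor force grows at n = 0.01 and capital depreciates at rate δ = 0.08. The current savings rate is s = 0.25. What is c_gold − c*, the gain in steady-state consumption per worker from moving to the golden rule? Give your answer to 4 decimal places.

Break-even investment rate: n + δ = 0.01 + 0.08 = 0.09.
Current steady state (s = 0.25): k* = (0.25·1.7/0.09)^(1/0.63) ≈ 11.7510, y* = 1.7·11.7510^0.37 ≈ 4.2303, c* = (1−0.25)·4.2303 ≈ 3.1728.
At the golden rule the marginal product of capital equals n+δ: 0.37·1.7·k^(0.37−1) = 0.09. Solving, k_gold = (0.37·1.7/0.09)^(1/0.63) ≈ 21.8943.
y_gold = 1.7·21.8943^0.37 ≈ 5.3256, c_gold = y_gold − 0.09·k_gold ≈ 3.3551.
Gain: Δc = 3.3551 − 3.1728 ≈ 0.1824.

Δc ≈ 0.1824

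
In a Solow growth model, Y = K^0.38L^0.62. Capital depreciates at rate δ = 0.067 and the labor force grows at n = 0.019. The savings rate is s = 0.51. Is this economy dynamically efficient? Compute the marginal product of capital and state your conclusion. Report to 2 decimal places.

dynamically inefficient; MPK ≈ 0.06

n + δ = 0.019 + 0.067 = 0.086.
Steady-state k*: s·k^0.38 = 0.086·k gives k* = (0.51/0.086)^(1/0.62) ≈ 17.6559.
MPK = 0.38·17.6559^(-0.62) ≈ 0.0641.
MPK < n+δ = 0.086, so the economy is dynamically inefficient (over-saving).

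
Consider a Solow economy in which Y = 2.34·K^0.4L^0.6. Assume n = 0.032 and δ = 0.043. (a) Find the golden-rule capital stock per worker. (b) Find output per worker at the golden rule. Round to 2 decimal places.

Break-even investment rate: n + δ = 0.032 + 0.043 = 0.075.
Maximizing c = f(k) − (n+δ)·k gives f'(k) = n+δ, i.e. 0.4·2.34·k^(0.4−1) = 0.075, so k_gold = (0.4·2.34/0.075)^(1/0.6) ≈ 67.1466.
y_gold = 2.34·67.1466^0.4 ≈ 12.5900.

(a) k_gold ≈ 67.15; (b) y_gold ≈ 12.59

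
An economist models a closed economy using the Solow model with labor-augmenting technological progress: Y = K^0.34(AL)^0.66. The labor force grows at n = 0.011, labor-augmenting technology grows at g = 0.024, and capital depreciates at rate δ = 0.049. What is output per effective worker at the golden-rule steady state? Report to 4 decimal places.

y_gold ≈ 2.0549

The effective depreciation rate is n + g + δ = 0.011 + 0.024 + 0.049 = 0.084.
Golden rule sets MPK = n+g+δ: 0.34·k^(0.34−1) = 0.084, so k_gold = (0.34/0.084)^(1/0.66) ≈ 8.3176.
Output: y_gold = k_gold^0.34 = 8.3176^0.34 ≈ 2.0549.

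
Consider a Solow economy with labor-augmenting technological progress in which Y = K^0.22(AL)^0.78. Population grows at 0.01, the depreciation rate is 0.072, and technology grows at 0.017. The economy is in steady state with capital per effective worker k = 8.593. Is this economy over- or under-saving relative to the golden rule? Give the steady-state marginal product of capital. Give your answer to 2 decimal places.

n + g + δ = 0.01 + 0.017 + 0.072 = 0.099.
MPK = 0.22·k^(0.22−1) = 0.22·8.593^(-0.78) ≈ 0.0411.
MPK < 0.099, so the economy is dynamically inefficient (over-saving).

over-saving; MPK ≈ 0.04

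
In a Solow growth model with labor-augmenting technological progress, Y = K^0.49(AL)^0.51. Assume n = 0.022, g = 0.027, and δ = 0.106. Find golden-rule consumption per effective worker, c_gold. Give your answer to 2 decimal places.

c_gold ≈ 1.54

The effective depreciation rate is n + g + δ = 0.022 + 0.027 + 0.106 = 0.155.
Setting f'(k) = n+g+δ gives 0.49·k^(0.49−1) = 0.155, hence k_gold = (0.49/0.155)^(1/0.51) ≈ 9.5527.
y_gold = 9.5527^0.49 ≈ 3.0218.
c_gold = y_gold − (n+g+δ)·k_gold = 3.0218 − 0.155·9.5527 ≈ 1.5411.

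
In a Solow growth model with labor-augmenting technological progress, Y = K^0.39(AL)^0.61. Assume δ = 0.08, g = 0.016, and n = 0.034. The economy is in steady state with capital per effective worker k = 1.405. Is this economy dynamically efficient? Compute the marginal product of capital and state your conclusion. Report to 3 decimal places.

n + g + δ = 0.034 + 0.016 + 0.08 = 0.13.
MPK = 0.39·k^(0.39−1) = 0.39·1.405^(-0.61) ≈ 0.3169.
MPK > 0.13, so the economy is dynamically efficient (under-saving).

dynamically efficient; MPK ≈ 0.317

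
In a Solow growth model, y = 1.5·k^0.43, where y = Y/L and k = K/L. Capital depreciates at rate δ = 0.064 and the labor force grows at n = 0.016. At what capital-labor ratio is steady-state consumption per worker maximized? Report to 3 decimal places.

k_gold ≈ 38.931

n + δ = 0.016 + 0.064 = 0.08.
At the golden rule the marginal product of capital equals n+δ: 0.43·1.5·k^(0.43−1) = 0.08. Solving, k_gold = (0.43·1.5/0.08)^(1/0.57) ≈ 38.9312.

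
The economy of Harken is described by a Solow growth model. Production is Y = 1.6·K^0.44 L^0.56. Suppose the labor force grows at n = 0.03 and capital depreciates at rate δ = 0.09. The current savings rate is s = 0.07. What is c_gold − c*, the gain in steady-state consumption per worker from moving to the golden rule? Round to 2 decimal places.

Δc ≈ 2.19

Capital per worker breaks even when investment replaces (n + δ)·k; here n + δ = 0.12.
Current steady state (s = 0.07): k* = (0.07·1.6/0.12)^(1/0.56) ≈ 0.8841, y* = 1.6·0.8841^0.44 ≈ 1.5156, c* = (1−0.07)·1.5156 ≈ 1.4095.
Setting f'(k) = n+δ gives 0.44·1.6·k^(0.44−1) = 0.12, hence k_gold = (0.44·1.6/0.12)^(1/0.56) ≈ 23.5574.
y_gold = 1.6·23.5574^0.44 ≈ 6.4247, c_gold = y_gold − 0.12·k_gold ≈ 3.5979.
Gain: Δc = 3.5979 − 1.4095 ≈ 2.1884.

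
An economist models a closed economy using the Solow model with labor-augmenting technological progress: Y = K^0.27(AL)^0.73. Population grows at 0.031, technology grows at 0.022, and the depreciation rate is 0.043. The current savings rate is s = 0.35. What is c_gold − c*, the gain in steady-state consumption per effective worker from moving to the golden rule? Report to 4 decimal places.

Δc ≈ 0.0213

n + g + δ = 0.031 + 0.022 + 0.043 = 0.096.
Current steady state (s = 0.35): k* = (0.35/0.096)^(1/0.73) ≈ 5.8828, y* = 5.8828^0.27 ≈ 1.6136, c* = (1−0.35)·1.6136 ≈ 1.0488.
Golden rule sets MPK = n+g+δ: 0.27·k^(0.27−1) = 0.096, so k_gold = (0.27/0.096)^(1/0.73) ≈ 4.1228.
y_gold = 4.1228^0.27 ≈ 1.4659, c_gold = y_gold − 0.096·k_gold ≈ 1.0701.
Gain: Δc = 1.0701 − 1.0488 ≈ 0.0213.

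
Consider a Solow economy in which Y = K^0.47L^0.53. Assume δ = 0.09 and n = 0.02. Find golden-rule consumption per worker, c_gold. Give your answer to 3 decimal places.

n + δ = 0.02 + 0.09 = 0.11.
Golden rule sets MPK = n+δ: 0.47·k^(0.47−1) = 0.11, so k_gold = (0.47/0.11)^(1/0.53) ≈ 15.4885.
y_gold = 15.4885^0.47 ≈ 3.6250.
c_gold = y_gold − (n+δ)·k_gold = 3.6250 − 0.11·15.4885 ≈ 1.9212.

c_gold ≈ 1.921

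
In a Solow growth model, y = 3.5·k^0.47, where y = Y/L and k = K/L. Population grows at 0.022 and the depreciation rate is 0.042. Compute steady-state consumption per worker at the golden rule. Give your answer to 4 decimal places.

The effective depreciation rate is n + δ = 0.022 + 0.042 = 0.064.
Golden rule sets MPK = n+δ: 0.47·3.5·k^(0.47−1) = 0.064, so k_gold = (0.47·3.5/0.064)^(1/0.53) ≈ 457.4576.
y_gold = 3.5·457.4576^0.47 ≈ 62.2921.
c_gold = y_gold − (n+δ)·k_gold = 62.2921 − 0.064·457.4576 ≈ 33.0148.

c_gold ≈ 33.0148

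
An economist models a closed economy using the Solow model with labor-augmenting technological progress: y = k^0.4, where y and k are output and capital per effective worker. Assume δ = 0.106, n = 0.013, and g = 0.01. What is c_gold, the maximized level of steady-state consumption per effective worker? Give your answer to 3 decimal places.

Break-even investment rate: n + g + δ = 0.013 + 0.01 + 0.106 = 0.129.
At the golden rule the marginal product of capital equals n+g+δ: 0.4·k^(0.4−1) = 0.129. Solving, k_gold = (0.4/0.129)^(1/0.6) ≈ 6.5935.
y_gold = 6.5935^0.4 ≈ 2.1264.
c_gold = y_gold − (n+g+δ)·k_gold = 2.1264 − 0.129·6.5935 ≈ 1.2758.

c_gold ≈ 1.276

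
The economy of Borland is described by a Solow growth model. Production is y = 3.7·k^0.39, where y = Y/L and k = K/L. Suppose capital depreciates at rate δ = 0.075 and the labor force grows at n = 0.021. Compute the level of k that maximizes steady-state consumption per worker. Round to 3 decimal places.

Break-even investment rate: n + δ = 0.021 + 0.075 = 0.096.
Maximizing c = f(k) − (n+δ)·k gives f'(k) = n+δ, i.e. 0.39·3.7·k^(0.39−1) = 0.096, so k_gold = (0.39·3.7/0.096)^(1/0.61) ≈ 85.0159.

k_gold ≈ 85.016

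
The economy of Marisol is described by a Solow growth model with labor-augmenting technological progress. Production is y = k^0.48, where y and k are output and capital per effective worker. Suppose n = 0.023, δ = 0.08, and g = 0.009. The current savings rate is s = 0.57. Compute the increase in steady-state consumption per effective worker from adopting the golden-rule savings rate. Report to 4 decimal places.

Δc ≈ 0.0616

The effective depreciation rate is n + g + δ = 0.023 + 0.009 + 0.08 = 0.112.
Current steady state (s = 0.57): k* = (0.57/0.112)^(1/0.52) ≈ 22.8536, y* = 22.8536^0.48 ≈ 4.4905, c* = (1−0.57)·4.4905 ≈ 1.9309.
Maximizing c = f(k) − (n+g+δ)·k gives f'(k) = n+g+δ, i.e. 0.48·k^(0.48−1) = 0.112, so k_gold = (0.48/0.112)^(1/0.52) ≈ 16.4221.
y_gold = 16.4221^0.48 ≈ 3.8318, c_gold = y_gold − 0.112·k_gold ≈ 1.9926.
Gain: Δc = 1.9926 − 1.9309 ≈ 0.0616.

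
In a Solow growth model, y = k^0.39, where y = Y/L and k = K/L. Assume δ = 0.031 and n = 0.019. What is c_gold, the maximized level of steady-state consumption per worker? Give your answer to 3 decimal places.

c_gold ≈ 2.268

n + δ = 0.019 + 0.031 = 0.05.
Setting f'(k) = n+δ gives 0.39·k^(0.39−1) = 0.05, hence k_gold = (0.39/0.05)^(1/0.61) ≈ 29.0035.
y_gold = 29.0035^0.39 ≈ 3.7184.
c_gold = y_gold − (n+δ)·k_gold = 3.7184 − 0.05·29.0035 ≈ 2.2682.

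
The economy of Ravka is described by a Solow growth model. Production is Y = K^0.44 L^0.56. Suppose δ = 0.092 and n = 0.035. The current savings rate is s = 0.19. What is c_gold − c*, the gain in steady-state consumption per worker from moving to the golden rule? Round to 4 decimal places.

Δc ≈ 0.3750

n + δ = 0.035 + 0.092 = 0.127.
Current steady state (s = 0.19): k* = (0.19/0.127)^(1/0.56) ≈ 2.0531, y* = 2.0531^0.44 ≈ 1.3723, c* = (1−0.19)·1.3723 ≈ 1.1116.
Maximizing c = f(k) − (n+δ)·k gives f'(k) = n+δ, i.e. 0.44·k^(0.44−1) = 0.127, so k_gold = (0.44/0.127)^(1/0.56) ≈ 9.1973.
y_gold = 9.1973^0.44 ≈ 2.6547, c_gold = y_gold − 0.127·k_gold ≈ 1.4866.
Gain: Δc = 1.4866 − 1.1116 ≈ 0.3750.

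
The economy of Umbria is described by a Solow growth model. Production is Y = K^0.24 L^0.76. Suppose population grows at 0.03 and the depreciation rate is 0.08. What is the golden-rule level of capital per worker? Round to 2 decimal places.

k_gold ≈ 2.79

Break-even investment rate: n + δ = 0.03 + 0.08 = 0.11.
Golden rule sets MPK = n+δ: 0.24·k^(0.24−1) = 0.11, so k_gold = (0.24/0.11)^(1/0.76) ≈ 2.7913.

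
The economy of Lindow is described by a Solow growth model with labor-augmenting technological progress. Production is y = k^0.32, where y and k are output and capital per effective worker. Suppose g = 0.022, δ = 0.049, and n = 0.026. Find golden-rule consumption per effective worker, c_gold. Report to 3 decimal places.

Capital per effective worker breaks even when investment replaces (n + g + δ)·k; here n + g + δ = 0.097.
Golden rule sets MPK = n+g+δ: 0.32·k^(0.32−1) = 0.097, so k_gold = (0.32/0.097)^(1/0.68) ≈ 5.7852.
y_gold = 5.7852^0.32 ≈ 1.7536.
c_gold = y_gold − (n+g+δ)·k_gold = 1.7536 − 0.097·5.7852 ≈ 1.1925.

c_gold ≈ 1.192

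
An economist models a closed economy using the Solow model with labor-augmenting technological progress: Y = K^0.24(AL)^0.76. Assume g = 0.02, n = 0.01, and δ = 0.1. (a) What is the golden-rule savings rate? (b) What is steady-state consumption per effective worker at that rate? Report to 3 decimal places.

(a) s_gold = 0.240; (b) c_gold ≈ 0.922

Capital per effective worker breaks even when investment replaces (n + g + δ)·k; here n + g + δ = 0.13.
For Cobb-Douglas, s_gold equals capital's share: s_gold = 0.24.
Maximizing c = f(k) − (n+g+δ)·k gives f'(k) = n+g+δ, i.e. 0.24·k^(0.24−1) = 0.13, so k_gold = (0.24/0.13)^(1/0.76) ≈ 2.2405.
y_gold = 2.2405^0.24 ≈ 1.2136; c_gold = (1−0.24)·y_gold ≈ 0.9224.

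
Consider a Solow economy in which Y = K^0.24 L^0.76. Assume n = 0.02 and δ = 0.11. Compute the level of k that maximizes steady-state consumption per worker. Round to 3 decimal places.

The effective depreciation rate is n + δ = 0.02 + 0.11 = 0.13.
At the golden rule the marginal product of capital equals n+δ: 0.24·k^(0.24−1) = 0.13. Solving, k_gold = (0.24/0.13)^(1/0.76) ≈ 2.2405.

k_gold ≈ 2.241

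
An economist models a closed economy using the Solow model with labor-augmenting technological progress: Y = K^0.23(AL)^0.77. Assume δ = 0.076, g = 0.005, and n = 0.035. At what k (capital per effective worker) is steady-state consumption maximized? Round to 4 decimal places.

n + g + δ = 0.035 + 0.005 + 0.076 = 0.116.
Golden rule sets MPK = n+g+δ: 0.23·k^(0.23−1) = 0.116, so k_gold = (0.23/0.116)^(1/0.77) ≈ 2.4326.

k_gold ≈ 2.4326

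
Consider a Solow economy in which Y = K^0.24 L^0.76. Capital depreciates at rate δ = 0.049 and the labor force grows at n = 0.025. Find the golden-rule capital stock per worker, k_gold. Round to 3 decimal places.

k_gold ≈ 4.703

Break-even investment rate: n + δ = 0.025 + 0.049 = 0.074.
Setting f'(k) = n+δ gives 0.24·k^(0.24−1) = 0.074, hence k_gold = (0.24/0.074)^(1/0.76) ≈ 4.7026.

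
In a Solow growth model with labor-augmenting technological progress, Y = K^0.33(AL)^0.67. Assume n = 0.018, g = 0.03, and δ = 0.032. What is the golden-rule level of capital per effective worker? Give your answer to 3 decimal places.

k_gold ≈ 8.290

Break-even investment rate: n + g + δ = 0.018 + 0.03 + 0.032 = 0.08.
Golden rule sets MPK = n+g+δ: 0.33·k^(0.33−1) = 0.08, so k_gold = (0.33/0.08)^(1/0.67) ≈ 8.2898.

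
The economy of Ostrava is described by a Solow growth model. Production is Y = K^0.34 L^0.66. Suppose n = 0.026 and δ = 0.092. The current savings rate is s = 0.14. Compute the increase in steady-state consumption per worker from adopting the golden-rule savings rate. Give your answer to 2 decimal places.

Δc ≈ 0.20

n + δ = 0.026 + 0.092 = 0.118.
Current steady state (s = 0.14): k* = (0.14/0.118)^(1/0.66) ≈ 1.2957, y* = 1.2957^0.34 ≈ 1.0921, c* = (1−0.14)·1.0921 ≈ 0.9392.
Golden rule sets MPK = n+δ: 0.34·k^(0.34−1) = 0.118, so k_gold = (0.34/0.118)^(1/0.66) ≈ 4.9700.
y_gold = 4.9700^0.34 ≈ 1.7249, c_gold = y_gold − 0.118·k_gold ≈ 1.1384.
Gain: Δc = 1.1384 − 0.9392 ≈ 0.1993.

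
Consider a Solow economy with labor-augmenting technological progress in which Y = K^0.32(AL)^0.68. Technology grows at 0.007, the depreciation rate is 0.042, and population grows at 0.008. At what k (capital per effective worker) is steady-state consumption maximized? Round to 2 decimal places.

The effective depreciation rate is n + g + δ = 0.008 + 0.007 + 0.042 = 0.057.
At the golden rule the marginal product of capital equals n+g+δ: 0.32·k^(0.32−1) = 0.057. Solving, k_gold = (0.32/0.057)^(1/0.68) ≈ 12.6437.

k_gold ≈ 12.64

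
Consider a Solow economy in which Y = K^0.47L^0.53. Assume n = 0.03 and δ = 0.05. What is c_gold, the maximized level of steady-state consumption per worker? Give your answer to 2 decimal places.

Capital per worker breaks even when investment replaces (n + δ)·k; here n + δ = 0.08.
Golden rule sets MPK = n+δ: 0.47·k^(0.47−1) = 0.08, so k_gold = (0.47/0.08)^(1/0.53) ≈ 28.2461.
y_gold = 28.2461^0.47 ≈ 4.8078.
c_gold = y_gold − (n+δ)·k_gold = 4.8078 − 0.08·28.2461 ≈ 2.5482.

c_gold ≈ 2.55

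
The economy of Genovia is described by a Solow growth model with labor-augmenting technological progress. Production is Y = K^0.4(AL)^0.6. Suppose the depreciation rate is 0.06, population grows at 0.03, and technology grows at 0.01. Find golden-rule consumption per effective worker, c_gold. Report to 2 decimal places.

c_gold ≈ 1.51

n + g + δ = 0.03 + 0.01 + 0.06 = 0.1.
Maximizing c = f(k) − (n+g+δ)·k gives f'(k) = n+g+δ, i.e. 0.4·k^(0.4−1) = 0.1, so k_gold = (0.4/0.1)^(1/0.6) ≈ 10.0794.
y_gold = 10.0794^0.4 ≈ 2.5198.
c_gold = y_gold − (n+g+δ)·k_gold = 2.5198 − 0.1·10.0794 ≈ 1.5119.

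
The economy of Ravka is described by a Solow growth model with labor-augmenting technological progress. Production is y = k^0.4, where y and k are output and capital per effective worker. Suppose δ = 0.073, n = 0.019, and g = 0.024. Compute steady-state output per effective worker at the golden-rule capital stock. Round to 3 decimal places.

y_gold ≈ 2.282

Break-even investment rate: n + g + δ = 0.019 + 0.024 + 0.073 = 0.116.
Golden rule sets MPK = n+g+δ: 0.4·k^(0.4−1) = 0.116, so k_gold = (0.4/0.116)^(1/0.6) ≈ 7.8705.
Output: y_gold = k_gold^0.4 = 7.8705^0.4 ≈ 2.2825.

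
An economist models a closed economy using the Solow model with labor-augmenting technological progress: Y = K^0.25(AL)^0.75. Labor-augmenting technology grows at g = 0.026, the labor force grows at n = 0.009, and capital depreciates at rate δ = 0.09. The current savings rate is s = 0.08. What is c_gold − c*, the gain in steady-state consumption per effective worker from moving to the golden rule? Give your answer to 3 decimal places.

Δc ≈ 0.152

The effective depreciation rate is n + g + δ = 0.009 + 0.026 + 0.09 = 0.125.
Current steady state (s = 0.08): k* = (0.08/0.125)^(1/0.75) ≈ 0.5515, y* = 0.5515^0.25 ≈ 0.8618, c* = (1−0.08)·0.8618 ≈ 0.7928.
Setting f'(k) = n+g+δ gives 0.25·k^(0.25−1) = 0.125, hence k_gold = (0.25/0.125)^(1/0.75) ≈ 2.5198.
y_gold = 2.5198^0.25 ≈ 1.2599, c_gold = y_gold − 0.125·k_gold ≈ 0.9449.
Gain: Δc = 0.9449 − 0.7928 ≈ 0.1521.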